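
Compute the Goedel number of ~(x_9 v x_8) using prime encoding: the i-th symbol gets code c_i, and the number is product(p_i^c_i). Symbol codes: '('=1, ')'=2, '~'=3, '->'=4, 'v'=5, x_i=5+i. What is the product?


Formula: ~(x_9 v x_8)
Symbol codes: [3, 1, 14, 5, 13, 2]
Primes: [2, 3, 5, 7, 11, 13]
p_1^3 = 2^3 = 8
p_2^1 = 3^1 = 3
p_3^14 = 5^14 = 6103515625
p_4^5 = 7^5 = 16807
p_5^13 = 11^13 = 34522712143931
p_6^2 = 13^2 = 169
Product = 14363924514772729331982421875000

14363924514772729331982421875000


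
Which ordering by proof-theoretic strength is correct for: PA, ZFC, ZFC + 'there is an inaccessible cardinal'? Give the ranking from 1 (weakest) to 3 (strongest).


Ordering by consistency strength:
1. PA
2. ZFC
3. ZFC + 'there is an inaccessible cardinal'


PA=1, ZFC=2, ZFC + 'there is an inaccessible cardinal'=3


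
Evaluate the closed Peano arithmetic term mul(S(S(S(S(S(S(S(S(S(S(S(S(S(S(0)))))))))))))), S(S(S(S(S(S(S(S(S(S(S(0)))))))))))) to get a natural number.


mul(S^14(0), S^11(0)):
S^14(0) = 14
S^11(0) = 11
14 * 11 = 154

154


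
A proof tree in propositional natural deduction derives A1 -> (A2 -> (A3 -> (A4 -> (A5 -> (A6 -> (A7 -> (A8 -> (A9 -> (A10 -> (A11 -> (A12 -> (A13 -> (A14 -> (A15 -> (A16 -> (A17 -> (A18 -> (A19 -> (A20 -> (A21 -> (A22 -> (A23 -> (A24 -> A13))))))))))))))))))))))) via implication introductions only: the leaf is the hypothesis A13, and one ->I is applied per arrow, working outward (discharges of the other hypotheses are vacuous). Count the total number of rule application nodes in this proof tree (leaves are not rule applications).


The formula has 24 arrows (->); its innermost consequent A13 is one of the antecedents,
so the proof starts from the hypothesis leaf A13 (not a rule application) and closes one arrow per ->I.
Building A1 -> (A2 -> (A3 -> (A4 -> (A5 -> (A6 -> (A7 -> (A8 -> (A9 -> (A10 -> (A11 -> (A12 -> (A13 -> (A14 -> (A15 -> (A16 -> (A17 -> (A18 -> (A19 -> (A20 -> (A21 -> (A22 -> (A23 -> (A24 -> A13))))))))))))))))))))))) therefore takes 24 nested implication introductions.
Total inference nodes = 24

24


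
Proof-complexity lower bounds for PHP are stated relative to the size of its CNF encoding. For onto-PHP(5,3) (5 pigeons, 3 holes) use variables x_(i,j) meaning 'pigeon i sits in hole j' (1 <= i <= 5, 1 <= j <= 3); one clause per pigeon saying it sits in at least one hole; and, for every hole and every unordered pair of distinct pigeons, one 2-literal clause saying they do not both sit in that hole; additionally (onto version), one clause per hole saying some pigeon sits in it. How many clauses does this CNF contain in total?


onto-PHP(5,3): 5 pigeons, 3 holes, 5*3 = 15 variables.
- pigeon clauses: one per pigeon -> 5 clauses
- hole clauses: 3 holes * C(5,2) = 3 * 10 -> 30 clauses
- onto clauses: one per hole -> 3 clauses
Total clauses = 5 + 30 + 3 = 38

38


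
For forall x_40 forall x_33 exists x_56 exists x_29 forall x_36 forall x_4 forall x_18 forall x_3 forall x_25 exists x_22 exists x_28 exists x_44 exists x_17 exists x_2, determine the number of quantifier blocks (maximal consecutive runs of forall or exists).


Alternations = 3.
Blocks = alternations + 1 = 4

4


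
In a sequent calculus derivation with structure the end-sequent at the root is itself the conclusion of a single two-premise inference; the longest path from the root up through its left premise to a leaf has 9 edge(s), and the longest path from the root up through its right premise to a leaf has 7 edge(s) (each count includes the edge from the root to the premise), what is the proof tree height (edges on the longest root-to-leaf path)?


Longest path through the left premise: 9 edges (measured from the branching sequent)
Longest path through the right premise: 7 edges
Height of the subtree rooted at the branching sequent: max(9, 7) = 9
The branching sequent is the root itself.
Total height = 9

9


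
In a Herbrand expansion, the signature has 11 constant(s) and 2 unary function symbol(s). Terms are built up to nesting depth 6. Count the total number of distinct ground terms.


Herbrand terms by depth:
Depth 0: 11 constants
Depth 1: 22 new terms (running total: 33)
Depth 2: 44 new terms (running total: 77)
Depth 3: 88 new terms (running total: 165)
Depth 4: 176 new terms (running total: 341)
Depth 5: 352 new terms (running total: 693)
Depth 6: 704 new terms (running total: 1397)
Total distinct ground terms = 1397

1397


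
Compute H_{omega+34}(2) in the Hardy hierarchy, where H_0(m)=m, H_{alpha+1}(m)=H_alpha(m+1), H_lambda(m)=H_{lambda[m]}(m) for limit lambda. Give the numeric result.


H_{omega+34}(2):
Unwind the 34 successor steps: H_{omega+34}(2) = H_omega(2+34) = H_omega(36).
H_omega(m) = H_m(m) = m + m = 2m.
Result = 2 * 36 = 72

72


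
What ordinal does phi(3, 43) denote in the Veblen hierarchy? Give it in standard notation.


phi(3, 43):
phi(3, beta) = eta_beta (the beta-th eta number, fixed point of zeta).
phi(3, 43) = eta_43

eta_43


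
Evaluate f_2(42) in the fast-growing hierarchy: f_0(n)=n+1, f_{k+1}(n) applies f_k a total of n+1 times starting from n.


f_2(42) = f_1^43(42)
f_1(m) = 2m + 1.
Iterating: f_1^k(n) = 2^k*(n+1) - 1.
f_2(42) = 2^43*(42+1) - 1 = 8796093022208*43 - 1 = 378231999954943

378231999954943


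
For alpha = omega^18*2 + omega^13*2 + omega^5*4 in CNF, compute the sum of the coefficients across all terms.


CNF: omega^18*2 + omega^13*2 + omega^5*4
Coefficients: 2 + 2 + 4 = 8

8


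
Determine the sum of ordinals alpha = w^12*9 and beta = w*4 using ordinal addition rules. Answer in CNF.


Ordinal addition w^12*9 + w*4:
Leading exponent of alpha (12) > leading exponent of beta (1).
Since alpha's term has higher exponent than beta's leading term,
the sum is simply alpha followed by beta.
Result = w^12*9 + w*4

w^12*9 + w*4


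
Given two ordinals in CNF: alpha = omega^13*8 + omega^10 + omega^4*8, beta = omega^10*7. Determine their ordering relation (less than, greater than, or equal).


Compare term by term from highest exponent:
alpha = omega^13*8 + omega^10 + omega^4*8
beta = omega^10*7
Term 1: alpha has omega^13*8, beta has omega^10*7
Term 2: alpha has omega^10*1, beta has omega^0*0
Term 3: alpha has omega^4*8, beta has omega^0*0
Result: alpha > beta

alpha > beta


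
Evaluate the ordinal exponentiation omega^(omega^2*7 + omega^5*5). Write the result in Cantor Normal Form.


omega^(omega^2*7 + omega^5*5):
In ordinal addition a term is absorbed by a following term of strictly larger exponent: 2 < 5, so omega^2*7 + omega^5*5 = omega^5*5.
omega raised to a CNF ordinal is a single CNF term: Result = omega^(omega^5*5)

omega^(omega^5*5)


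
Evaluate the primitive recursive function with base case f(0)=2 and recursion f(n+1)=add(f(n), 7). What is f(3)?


f(0) = 2
f(1) = add(f(0), 7) = add(2, 7) = 9
f(2) = add(f(1), 7) = add(9, 7) = 16
f(3) = add(f(2), 7) = add(16, 7) = 23


23


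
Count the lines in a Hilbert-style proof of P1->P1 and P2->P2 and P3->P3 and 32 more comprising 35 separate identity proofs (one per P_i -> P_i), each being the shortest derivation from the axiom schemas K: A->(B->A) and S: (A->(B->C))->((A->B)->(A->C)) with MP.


The shortest proof of A->A from K and S in the Hilbert calculus has exactly 5 lines:
(1) K instance A->((A->A)->A), (2) S instance, (3) MP on 1,2, (4) K instance A->(A->A), (5) MP on 3,4.
For 35 independent identities: 35 * 5 = 175 lines total.

175


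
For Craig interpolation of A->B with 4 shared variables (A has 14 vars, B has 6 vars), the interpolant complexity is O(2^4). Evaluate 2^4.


Shared atoms = 4
Craig interpolant size bound = 2^4
= 16

16


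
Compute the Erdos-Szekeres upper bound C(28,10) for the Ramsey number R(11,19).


R(11,19) <= C(11+19-2, 11-1) = C(28, 10)
C(28, 10) = 28! / (10! * 18!)
= 13123110

13123110


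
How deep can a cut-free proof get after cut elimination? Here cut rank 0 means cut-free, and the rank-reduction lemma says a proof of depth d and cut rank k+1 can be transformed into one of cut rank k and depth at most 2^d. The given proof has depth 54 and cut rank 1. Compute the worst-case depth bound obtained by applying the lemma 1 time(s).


Each rank reduction sends depth d to at most 2^d; cut rank r needs r reductions.
2_0(54) = 54
2_1(54) = 2^54 = 18014398509481984
Cut-free depth bound = 18014398509481984

18014398509481984


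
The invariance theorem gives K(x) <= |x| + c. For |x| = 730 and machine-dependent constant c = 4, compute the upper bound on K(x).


K(x) <= |x| + c = 730 + 4 = 734

734


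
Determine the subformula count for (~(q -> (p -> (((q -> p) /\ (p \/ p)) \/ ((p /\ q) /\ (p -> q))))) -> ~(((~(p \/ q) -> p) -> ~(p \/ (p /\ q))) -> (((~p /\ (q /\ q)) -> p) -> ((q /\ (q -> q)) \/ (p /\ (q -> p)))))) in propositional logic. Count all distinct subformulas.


Formula: (~(q -> (p -> (((q -> p) /\ (p \/ p)) \/ ((p /\ q) /\ (p -> q))))) -> ~(((~(p \/ q) -> p) -> ~(p \/ (p /\ q))) -> (((~p /\ (q /\ q)) -> p) -> ((q /\ (q -> q)) \/ (p /\ (q -> p))))))
Subformulas found:
  1. p
  2. q
  3. ~p
  4. (p /\ q)
  5. (q /\ q)
  6. (q -> p)
  7. (q -> q)
  8. (p -> q)
  9. (p \/ p)
  10. (p \/ q)
  11. ~(p \/ q)
  12. (q /\ (q -> q))
  13. (p /\ (q -> p))
  14. (p \/ (p /\ q))
  15. ~(p \/ (p /\ q))
  16. (~p /\ (q /\ q))
  17. (~(p \/ q) -> p)
  18. ((q -> p) /\ (p \/ p))
  19. ((p /\ q) /\ (p -> q))
  20. ((~p /\ (q /\ q)) -> p)
  21. ((q /\ (q -> q)) \/ (p /\ (q -> p)))
  22. ((~(p \/ q) -> p) -> ~(p \/ (p /\ q)))
  23. (((q -> p) /\ (p \/ p)) \/ ((p /\ q) /\ (p -> q)))
  24. (p -> (((q -> p) /\ (p \/ p)) \/ ((p /\ q) /\ (p -> q))))
  25. (q -> (p -> (((q -> p) /\ (p \/ p)) \/ ((p /\ q) /\ (p -> q)))))
  26. ~(q -> (p -> (((q -> p) /\ (p \/ p)) \/ ((p /\ q) /\ (p -> q)))))
  27. (((~p /\ (q /\ q)) -> p) -> ((q /\ (q -> q)) \/ (p /\ (q -> p))))
  28. (((~(p \/ q) -> p) -> ~(p \/ (p /\ q))) -> (((~p /\ (q /\ q)) -> p) -> ((q /\ (q -> q)) \/ (p /\ (q -> p)))))
  29. ~(((~(p \/ q) -> p) -> ~(p \/ (p /\ q))) -> (((~p /\ (q /\ q)) -> p) -> ((q /\ (q -> q)) \/ (p /\ (q -> p)))))
  30. (~(q -> (p -> (((q -> p) /\ (p \/ p)) \/ ((p /\ q) /\ (p -> q))))) -> ~(((~(p \/ q) -> p) -> ~(p \/ (p /\ q))) -> (((~p /\ (q /\ q)) -> p) -> ((q /\ (q -> q)) \/ (p /\ (q -> p))))))
Total distinct subformulas = 30

30


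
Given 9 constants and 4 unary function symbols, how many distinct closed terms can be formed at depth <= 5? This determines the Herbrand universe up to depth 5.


Herbrand terms by depth:
Depth 0: 9 constants
Depth 1: 36 new terms (running total: 45)
Depth 2: 144 new terms (running total: 189)
Depth 3: 576 new terms (running total: 765)
Depth 4: 2304 new terms (running total: 3069)
Depth 5: 9216 new terms (running total: 12285)
Total distinct ground terms = 12285

12285


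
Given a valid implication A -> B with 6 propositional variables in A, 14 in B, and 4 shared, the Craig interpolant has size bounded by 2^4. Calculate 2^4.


Shared atoms = 4
Craig interpolant size bound = 2^4
= 16

16


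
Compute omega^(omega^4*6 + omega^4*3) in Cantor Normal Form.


omega^(omega^4*6 + omega^4*3):
Both terms of the exponent have the same exponent 4, so they merge: omega^4*6 + omega^4*3 = omega^4*(6+3) = omega^4*9.
omega raised to a CNF ordinal is a single CNF term: Result = omega^(omega^4*9)

omega^(omega^4*9)


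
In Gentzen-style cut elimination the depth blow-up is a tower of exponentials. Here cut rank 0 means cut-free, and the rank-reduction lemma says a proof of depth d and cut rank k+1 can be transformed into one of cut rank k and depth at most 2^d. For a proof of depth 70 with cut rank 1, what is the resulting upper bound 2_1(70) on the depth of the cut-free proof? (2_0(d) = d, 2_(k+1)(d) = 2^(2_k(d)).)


Each rank reduction sends depth d to at most 2^d; cut rank r needs r reductions.
2_0(70) = 70
2_1(70) = 2^70 = 1180591620717411303424
Cut-free depth bound = 1180591620717411303424

1180591620717411303424


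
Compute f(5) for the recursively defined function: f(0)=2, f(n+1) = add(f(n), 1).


f(0) = 2
f(1) = add(f(0), 1) = add(2, 1) = 3
f(2) = add(f(1), 1) = add(3, 1) = 4
f(3) = add(f(2), 1) = add(4, 1) = 5
f(4) = add(f(3), 1) = add(5, 1) = 6
f(5) = add(f(4), 1) = add(6, 1) = 7


7


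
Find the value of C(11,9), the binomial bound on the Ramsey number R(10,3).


R(10,3) <= C(10+3-2, 10-1) = C(11, 9)
C(11, 9) = 11! / (9! * 2!)
= 55

55


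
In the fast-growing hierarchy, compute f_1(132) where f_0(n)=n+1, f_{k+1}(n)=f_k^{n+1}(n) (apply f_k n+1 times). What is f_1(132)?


f_1(132) = f_0^133(132)
f_0 adds 1 each time, applied 133 times.
f_1(132) = 132 + 133 = 265

265


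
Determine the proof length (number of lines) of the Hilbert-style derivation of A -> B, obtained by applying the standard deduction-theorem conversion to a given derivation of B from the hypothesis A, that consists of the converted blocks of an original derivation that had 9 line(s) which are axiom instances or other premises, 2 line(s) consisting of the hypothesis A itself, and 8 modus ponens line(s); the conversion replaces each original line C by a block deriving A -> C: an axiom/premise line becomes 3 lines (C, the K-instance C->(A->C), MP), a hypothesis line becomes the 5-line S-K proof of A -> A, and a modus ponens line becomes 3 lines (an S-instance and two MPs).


Deduction-theorem conversion, block by block:
- 9 axiom/premise lines -> 3 lines each = 27
- 2 hypothesis lines -> 5 lines each (identity proof A->A) = 10
- 8 MP lines -> 3 lines each (S-instance, MP, MP) = 24
Total = 27 + 10 + 24 = 61 lines.

61


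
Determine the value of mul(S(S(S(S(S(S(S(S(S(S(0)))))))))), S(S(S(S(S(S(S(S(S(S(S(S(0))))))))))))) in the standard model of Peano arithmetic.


mul(S^10(0), S^12(0)):
S^10(0) = 10
S^12(0) = 12
10 * 12 = 120

120


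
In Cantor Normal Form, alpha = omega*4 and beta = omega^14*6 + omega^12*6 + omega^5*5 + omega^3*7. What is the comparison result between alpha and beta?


Compare term by term from highest exponent:
alpha = omega*4
beta = omega^14*6 + omega^12*6 + omega^5*5 + omega^3*7
Term 1: alpha has omega^1*4, beta has omega^14*6
Term 2: alpha has omega^0*0, beta has omega^12*6
Term 3: alpha has omega^0*0, beta has omega^5*5
Term 4: alpha has omega^0*0, beta has omega^3*7
Result: alpha < beta

alpha < beta


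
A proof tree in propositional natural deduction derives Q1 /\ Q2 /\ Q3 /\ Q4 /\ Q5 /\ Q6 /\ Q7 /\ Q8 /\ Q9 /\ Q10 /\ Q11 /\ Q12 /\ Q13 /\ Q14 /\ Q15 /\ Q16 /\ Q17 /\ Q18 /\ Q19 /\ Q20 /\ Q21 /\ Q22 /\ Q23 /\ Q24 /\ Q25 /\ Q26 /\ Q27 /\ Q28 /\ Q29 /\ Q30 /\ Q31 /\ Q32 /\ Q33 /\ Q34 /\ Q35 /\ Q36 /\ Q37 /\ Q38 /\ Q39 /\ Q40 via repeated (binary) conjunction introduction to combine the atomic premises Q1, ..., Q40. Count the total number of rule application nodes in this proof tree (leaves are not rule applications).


The target conjunction has 40 conjuncts, i.e. 39 binary /\ connectives.
Each conjunction-intro joins two pieces, so 40 atoms require 40-1 = 39 applications.
Total inference nodes = 39

39


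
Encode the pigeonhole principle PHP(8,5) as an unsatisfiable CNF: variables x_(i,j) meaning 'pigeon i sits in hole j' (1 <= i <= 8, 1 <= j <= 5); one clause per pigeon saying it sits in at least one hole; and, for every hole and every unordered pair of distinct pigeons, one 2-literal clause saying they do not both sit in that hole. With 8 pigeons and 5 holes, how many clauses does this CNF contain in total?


PHP(8,5): 8 pigeons, 5 holes, 8*5 = 40 variables.
- pigeon clauses: one per pigeon -> 8 clauses
- hole clauses: 5 holes * C(8,2) = 5 * 28 -> 140 clauses
Total clauses = 8 + 140 = 148

148


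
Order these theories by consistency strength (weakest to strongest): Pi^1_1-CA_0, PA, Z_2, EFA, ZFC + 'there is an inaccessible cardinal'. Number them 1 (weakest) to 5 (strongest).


Ordering by consistency strength:
1. EFA
2. PA
3. Pi^1_1-CA_0
4. Z_2
5. ZFC + 'there is an inaccessible cardinal'


Pi^1_1-CA_0=3, PA=2, Z_2=4, EFA=1, ZFC + 'there is an inaccessible cardinal'=5


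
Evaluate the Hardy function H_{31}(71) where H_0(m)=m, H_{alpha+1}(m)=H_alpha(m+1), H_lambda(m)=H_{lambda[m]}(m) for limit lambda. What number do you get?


H_31(71):
For finite ordinals k, H_k(n) = n + k (each successor step adds 1).
H_31(71) = 71 + 31 = 102

102


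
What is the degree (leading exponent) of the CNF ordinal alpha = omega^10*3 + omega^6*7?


CNF: omega^10*3 + omega^6*7
The leading term is omega^10*3, which has exponent 10.

10


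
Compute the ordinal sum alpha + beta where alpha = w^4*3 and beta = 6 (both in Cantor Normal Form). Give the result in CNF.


Ordinal addition w^4*3 + 6:
Leading exponent of alpha (4) > leading exponent of beta (0).
Since alpha's term has higher exponent than beta's leading term,
the sum is simply alpha followed by beta.
Result = w^4*3 + 6

w^4*3 + 6


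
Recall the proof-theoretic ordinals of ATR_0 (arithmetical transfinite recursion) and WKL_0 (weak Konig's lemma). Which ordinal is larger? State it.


Proof-theoretic ordinal of ATR_0 (arithmetical transfinite recursion): Gamma_0
Proof-theoretic ordinal of WKL_0 (weak Konig's lemma): omega^omega
Comparing: omega^omega < Gamma_0.
The larger ordinal is Gamma_0 (from ATR_0 (arithmetical transfinite recursion)).

Gamma_0


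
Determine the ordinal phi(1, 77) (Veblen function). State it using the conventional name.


phi(1, 77):
phi(1, beta) = epsilon_beta (the beta-th epsilon number).
phi(1, 77) = epsilon_77

epsilon_77


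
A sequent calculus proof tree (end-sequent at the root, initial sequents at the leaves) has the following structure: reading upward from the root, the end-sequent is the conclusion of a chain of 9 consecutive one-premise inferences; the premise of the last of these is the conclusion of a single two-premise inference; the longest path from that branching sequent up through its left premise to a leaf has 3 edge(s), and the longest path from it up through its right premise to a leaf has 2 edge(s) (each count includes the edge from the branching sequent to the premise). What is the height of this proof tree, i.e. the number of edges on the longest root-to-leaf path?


Longest path through the left premise: 3 edges (measured from the branching sequent)
Longest path through the right premise: 2 edges
Height of the subtree rooted at the branching sequent: max(3, 2) = 3
The branching sequent sits 9 edges above the root (the chain of one-premise inferences), so height = 3 + 9 = 12

12


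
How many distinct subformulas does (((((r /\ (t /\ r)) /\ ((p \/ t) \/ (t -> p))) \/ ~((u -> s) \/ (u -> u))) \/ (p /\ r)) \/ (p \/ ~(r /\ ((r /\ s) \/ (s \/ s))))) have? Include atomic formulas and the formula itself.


Formula: (((((r /\ (t /\ r)) /\ ((p \/ t) \/ (t -> p))) \/ ~((u -> s) \/ (u -> u))) \/ (p /\ r)) \/ (p \/ ~(r /\ ((r /\ s) \/ (s \/ s)))))
Subformulas found:
  1. r
  2. u
  3. s
  4. t
  5. p
  6. (t /\ r)
  7. (s \/ s)
  8. (u -> u)
  9. (u -> s)
  10. (p \/ t)
  11. (p /\ r)
  12. (r /\ s)
  13. (t -> p)
  14. (r /\ (t /\ r))
  15. ((p \/ t) \/ (t -> p))
  16. ((u -> s) \/ (u -> u))
  17. ((r /\ s) \/ (s \/ s))
  18. ~((u -> s) \/ (u -> u))
  19. (r /\ ((r /\ s) \/ (s \/ s)))
  20. ~(r /\ ((r /\ s) \/ (s \/ s)))
  21. (p \/ ~(r /\ ((r /\ s) \/ (s \/ s))))
  22. ((r /\ (t /\ r)) /\ ((p \/ t) \/ (t -> p)))
  23. (((r /\ (t /\ r)) /\ ((p \/ t) \/ (t -> p))) \/ ~((u -> s) \/ (u -> u)))
  24. ((((r /\ (t /\ r)) /\ ((p \/ t) \/ (t -> p))) \/ ~((u -> s) \/ (u -> u))) \/ (p /\ r))
  25. (((((r /\ (t /\ r)) /\ ((p \/ t) \/ (t -> p))) \/ ~((u -> s) \/ (u -> u))) \/ (p /\ r)) \/ (p \/ ~(r /\ ((r /\ s) \/ (s \/ s)))))
Total distinct subformulas = 25

25


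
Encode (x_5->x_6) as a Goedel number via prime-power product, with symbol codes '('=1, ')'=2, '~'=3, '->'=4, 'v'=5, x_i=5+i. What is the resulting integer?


Formula: (x_5->x_6)
Symbol codes: [1, 10, 4, 11, 2]
Primes: [2, 3, 5, 7, 11]
p_1^1 = 2^1 = 2
p_2^10 = 3^10 = 59049
p_3^4 = 5^4 = 625
p_4^11 = 7^11 = 1977326743
p_5^2 = 11^2 = 121
Product = 17659823985670308750

17659823985670308750


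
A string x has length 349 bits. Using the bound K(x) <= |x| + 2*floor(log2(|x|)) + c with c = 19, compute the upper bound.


floor(log2(349)) = 8
2 * 8 = 16
K(x) <= 349 + 16 + 19 = 384

384


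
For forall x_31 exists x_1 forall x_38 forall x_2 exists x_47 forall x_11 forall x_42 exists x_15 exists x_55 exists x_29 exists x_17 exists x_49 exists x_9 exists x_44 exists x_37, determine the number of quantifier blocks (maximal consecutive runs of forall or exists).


Alternations = 5.
Blocks = alternations + 1 = 6

6


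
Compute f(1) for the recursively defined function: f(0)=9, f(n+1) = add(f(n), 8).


f(0) = 9
f(1) = add(f(0), 8) = add(9, 8) = 17


17


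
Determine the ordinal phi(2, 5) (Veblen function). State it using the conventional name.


phi(2, 5):
phi(2, beta) = zeta_beta (the beta-th zeta number, fixed point of epsilon).
phi(2, 5) = zeta_5

zeta_5


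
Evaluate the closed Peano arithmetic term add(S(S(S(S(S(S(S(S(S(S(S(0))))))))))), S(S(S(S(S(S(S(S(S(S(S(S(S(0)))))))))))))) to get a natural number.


add(S^11(0), S^13(0)):
S^11(0) = 11
S^13(0) = 13
11 + 13 = 24

24


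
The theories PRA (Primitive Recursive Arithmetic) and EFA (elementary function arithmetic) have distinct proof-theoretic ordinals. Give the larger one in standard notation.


Proof-theoretic ordinal of PRA (Primitive Recursive Arithmetic): omega^omega
Proof-theoretic ordinal of EFA (elementary function arithmetic): omega^3
Comparing: omega^3 < omega^omega.
The larger ordinal is omega^omega (from PRA (Primitive Recursive Arithmetic)).

omega^omega


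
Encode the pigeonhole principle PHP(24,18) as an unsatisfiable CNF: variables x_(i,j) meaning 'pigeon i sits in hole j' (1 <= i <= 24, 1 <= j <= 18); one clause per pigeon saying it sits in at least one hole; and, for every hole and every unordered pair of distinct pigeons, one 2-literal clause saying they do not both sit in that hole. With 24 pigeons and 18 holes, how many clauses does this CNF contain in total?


PHP(24,18): 24 pigeons, 18 holes, 24*18 = 432 variables.
- pigeon clauses: one per pigeon -> 24 clauses
- hole clauses: 18 holes * C(24,2) = 18 * 276 -> 4968 clauses
Total clauses = 24 + 4968 = 4992

4992


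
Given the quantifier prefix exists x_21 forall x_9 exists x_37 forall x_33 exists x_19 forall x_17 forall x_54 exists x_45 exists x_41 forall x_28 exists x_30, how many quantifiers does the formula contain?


Quantifier prefix has 11 quantifier symbols.
Quantifier depth = 11

11


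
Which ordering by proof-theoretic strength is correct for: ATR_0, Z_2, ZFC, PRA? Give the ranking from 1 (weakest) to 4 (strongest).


Ordering by consistency strength:
1. PRA
2. ATR_0
3. Z_2
4. ZFC


ATR_0=2, Z_2=3, ZFC=4, PRA=1


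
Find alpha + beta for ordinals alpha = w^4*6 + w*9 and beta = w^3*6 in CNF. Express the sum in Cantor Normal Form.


Ordinal addition (w^4*6 + w*9) + w^3*6:
alpha's leading term has exponent 4 > beta's exponent 3, so it survives.
alpha's tail term has exponent 1 < beta's exponent 3, so it is absorbed by beta.
In ordinal addition, any term followed by a strictly larger-exponent term is absorbed.
Result = w^4*6 + w^3*6

w^4*6 + w^3*6


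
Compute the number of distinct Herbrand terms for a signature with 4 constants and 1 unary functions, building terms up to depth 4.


Herbrand terms by depth:
Depth 0: 4 constants
Depth 1: 4 new terms (running total: 8)
Depth 2: 4 new terms (running total: 12)
Depth 3: 4 new terms (running total: 16)
Depth 4: 4 new terms (running total: 20)
Total distinct ground terms = 20

20


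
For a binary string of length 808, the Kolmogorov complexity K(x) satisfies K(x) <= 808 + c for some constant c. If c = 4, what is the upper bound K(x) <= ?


K(x) <= |x| + c = 808 + 4 = 812

812


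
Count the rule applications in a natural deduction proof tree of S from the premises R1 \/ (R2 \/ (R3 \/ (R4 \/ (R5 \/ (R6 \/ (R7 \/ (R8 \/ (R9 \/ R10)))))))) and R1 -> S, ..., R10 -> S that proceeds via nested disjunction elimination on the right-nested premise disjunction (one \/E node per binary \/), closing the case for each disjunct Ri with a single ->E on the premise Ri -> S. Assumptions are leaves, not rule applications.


The premise R1 \/ (R2 \/ (R3 \/ (R4 \/ (R5 \/ (R6 \/ (R7 \/ (R8 \/ (R9 \/ R10)))))))) contains 10 disjuncts, hence 9 binary \/ connectives.
- Each binary \/ is eliminated once: 9 \/E nodes.
- Each of the 10 cases Ri derives S by one ->E with Ri -> S: 10 ->E nodes.
Total = 9 + 10 = 19

19


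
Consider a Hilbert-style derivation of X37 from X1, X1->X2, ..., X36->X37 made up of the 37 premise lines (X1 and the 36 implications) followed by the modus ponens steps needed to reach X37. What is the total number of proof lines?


We have 37 premise lines: X1 and 36 implications.
Each implication is detached once by MP, giving 36 MP lines.
37 premise lines + 36 MP lines = 73 total lines.

73


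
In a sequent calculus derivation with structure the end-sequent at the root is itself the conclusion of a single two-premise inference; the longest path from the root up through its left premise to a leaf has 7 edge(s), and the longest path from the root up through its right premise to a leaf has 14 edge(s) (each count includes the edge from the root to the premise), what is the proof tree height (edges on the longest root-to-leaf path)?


Longest path through the left premise: 7 edges (measured from the branching sequent)
Longest path through the right premise: 14 edges
Height of the subtree rooted at the branching sequent: max(7, 14) = 14
The branching sequent is the root itself.
Total height = 14

14


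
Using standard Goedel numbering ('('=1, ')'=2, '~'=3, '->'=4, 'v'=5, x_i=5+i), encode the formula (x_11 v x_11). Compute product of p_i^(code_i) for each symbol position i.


Formula: (x_11 v x_11)
Symbol codes: [1, 16, 5, 16, 2]
Primes: [2, 3, 5, 7, 11]
p_1^1 = 2^1 = 2
p_2^16 = 3^16 = 43046721
p_3^5 = 5^5 = 3125
p_4^16 = 7^16 = 33232930569601
p_5^2 = 11^2 = 121
Product = 1081867571995501404542756250

1081867571995501404542756250


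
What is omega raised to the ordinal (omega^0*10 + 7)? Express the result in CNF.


omega^(omega^0*10 + 7):
omega^0 = 1, so the exponent is 10 + 7 = 17 (finite ordinal addition).
Result = omega^17, already a single CNF term.

omega^17


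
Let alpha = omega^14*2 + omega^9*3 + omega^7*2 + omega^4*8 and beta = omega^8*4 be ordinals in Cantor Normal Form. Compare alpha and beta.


Compare term by term from highest exponent:
alpha = omega^14*2 + omega^9*3 + omega^7*2 + omega^4*8
beta = omega^8*4
Term 1: alpha has omega^14*2, beta has omega^8*4
Term 2: alpha has omega^9*3, beta has omega^0*0
Term 3: alpha has omega^7*2, beta has omega^0*0
Term 4: alpha has omega^4*8, beta has omega^0*0
Result: alpha > beta

alpha > beta


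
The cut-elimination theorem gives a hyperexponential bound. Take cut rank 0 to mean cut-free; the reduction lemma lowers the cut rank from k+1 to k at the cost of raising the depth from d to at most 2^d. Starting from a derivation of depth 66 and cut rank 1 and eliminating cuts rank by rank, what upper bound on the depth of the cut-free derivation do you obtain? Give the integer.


Each rank reduction sends depth d to at most 2^d; cut rank r needs r reductions.
2_0(66) = 66
2_1(66) = 2^66 = 73786976294838206464
Cut-free depth bound = 73786976294838206464

73786976294838206464


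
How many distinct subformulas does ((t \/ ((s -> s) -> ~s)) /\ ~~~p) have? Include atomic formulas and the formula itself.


Formula: ((t \/ ((s -> s) -> ~s)) /\ ~~~p)
Subformulas found:
  1. s
  2. t
  3. p
  4. ~s
  5. ~p
  6. ~~p
  7. ~~~p
  8. (s -> s)
  9. ((s -> s) -> ~s)
  10. (t \/ ((s -> s) -> ~s))
  11. ((t \/ ((s -> s) -> ~s)) /\ ~~~p)
Total distinct subformulas = 11

11


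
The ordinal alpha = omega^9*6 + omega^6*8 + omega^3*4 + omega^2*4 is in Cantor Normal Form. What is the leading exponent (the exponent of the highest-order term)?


CNF: omega^9*6 + omega^6*8 + omega^3*4 + omega^2*4
The leading term is omega^9*6, which has exponent 9.

9


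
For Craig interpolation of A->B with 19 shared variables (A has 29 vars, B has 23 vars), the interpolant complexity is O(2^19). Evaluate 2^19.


Shared atoms = 19
Craig interpolant size bound = 2^19
= 524288

524288


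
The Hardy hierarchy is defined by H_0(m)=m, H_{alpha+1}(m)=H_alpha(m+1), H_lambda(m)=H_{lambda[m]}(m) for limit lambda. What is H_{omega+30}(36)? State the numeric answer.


H_{omega+30}(36):
Unwind the 30 successor steps: H_{omega+30}(36) = H_omega(36+30) = H_omega(66).
H_omega(m) = H_m(m) = m + m = 2m.
Result = 2 * 66 = 132

132


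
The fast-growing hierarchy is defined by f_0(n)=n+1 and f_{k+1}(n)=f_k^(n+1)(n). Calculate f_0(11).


f_0(11) = 11 + 1 = 12

12


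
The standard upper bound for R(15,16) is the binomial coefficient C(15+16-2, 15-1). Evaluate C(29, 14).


R(15,16) <= C(15+16-2, 15-1) = C(29, 14)
C(29, 14) = 29! / (14! * 15!)
= 77558760

77558760


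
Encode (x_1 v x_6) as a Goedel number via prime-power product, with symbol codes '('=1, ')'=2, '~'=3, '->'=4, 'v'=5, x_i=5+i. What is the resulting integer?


Formula: (x_1 v x_6)
Symbol codes: [1, 6, 5, 11, 2]
Primes: [2, 3, 5, 7, 11]
p_1^1 = 2^1 = 2
p_2^6 = 3^6 = 729
p_3^5 = 5^5 = 3125
p_4^11 = 7^11 = 1977326743
p_5^2 = 11^2 = 121
Product = 1090112591708043750

1090112591708043750


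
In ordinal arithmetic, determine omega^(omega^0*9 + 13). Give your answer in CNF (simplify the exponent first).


omega^(omega^0*9 + 13):
omega^0 = 1, so the exponent is 9 + 13 = 22 (finite ordinal addition).
Result = omega^22, already a single CNF term.

omega^22


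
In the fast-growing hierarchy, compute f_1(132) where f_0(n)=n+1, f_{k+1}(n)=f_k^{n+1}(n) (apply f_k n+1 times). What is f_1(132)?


f_1(132) = f_0^133(132)
f_0 adds 1 each time, applied 133 times.
f_1(132) = 132 + 133 = 265

265


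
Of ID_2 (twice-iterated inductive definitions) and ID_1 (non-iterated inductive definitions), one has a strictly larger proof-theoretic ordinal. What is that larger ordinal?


Proof-theoretic ordinal of ID_2 (twice-iterated inductive definitions): psi_0(epsilon_{Omega_2+1})
Proof-theoretic ordinal of ID_1 (non-iterated inductive definitions): psi_0(epsilon_{Omega+1})
Comparing: psi_0(epsilon_{Omega+1}) < psi_0(epsilon_{Omega_2+1}).
The larger ordinal is psi_0(epsilon_{Omega_2+1}) (from ID_2 (twice-iterated inductive definitions)).

psi_0(epsilon_{Omega_2+1})


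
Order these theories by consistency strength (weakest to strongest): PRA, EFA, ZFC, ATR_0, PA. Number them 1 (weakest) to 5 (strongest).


Ordering by consistency strength:
1. EFA
2. PRA
3. PA
4. ATR_0
5. ZFC


PRA=2, EFA=1, ZFC=5, ATR_0=4, PA=3


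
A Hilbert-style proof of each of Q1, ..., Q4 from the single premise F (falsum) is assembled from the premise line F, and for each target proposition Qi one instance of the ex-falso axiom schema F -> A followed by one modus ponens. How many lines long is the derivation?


Ex falso, line by line:
- 1 premise line (F)
- 4 targets, each needing 1 axiom instance (F -> Qi) + 1 MP = 2 lines: 2 * 4 = 8
Total = 1 + 8 = 9 lines.

9


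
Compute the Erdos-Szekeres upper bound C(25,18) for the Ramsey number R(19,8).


R(19,8) <= C(19+8-2, 19-1) = C(25, 18)
C(25, 18) = 25! / (18! * 7!)
= 480700

480700


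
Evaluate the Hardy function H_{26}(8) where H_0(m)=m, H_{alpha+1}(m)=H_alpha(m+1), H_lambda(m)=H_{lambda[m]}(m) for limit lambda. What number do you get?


H_26(8):
For finite ordinals k, H_k(n) = n + k (each successor step adds 1).
H_26(8) = 8 + 26 = 34

34


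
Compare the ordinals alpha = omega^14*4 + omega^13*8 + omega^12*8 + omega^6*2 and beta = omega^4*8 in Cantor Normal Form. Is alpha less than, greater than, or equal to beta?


Compare term by term from highest exponent:
alpha = omega^14*4 + omega^13*8 + omega^12*8 + omega^6*2
beta = omega^4*8
Term 1: alpha has omega^14*4, beta has omega^4*8
Term 2: alpha has omega^13*8, beta has omega^0*0
Term 3: alpha has omega^12*8, beta has omega^0*0
Term 4: alpha has omega^6*2, beta has omega^0*0
Result: alpha > beta

alpha > beta


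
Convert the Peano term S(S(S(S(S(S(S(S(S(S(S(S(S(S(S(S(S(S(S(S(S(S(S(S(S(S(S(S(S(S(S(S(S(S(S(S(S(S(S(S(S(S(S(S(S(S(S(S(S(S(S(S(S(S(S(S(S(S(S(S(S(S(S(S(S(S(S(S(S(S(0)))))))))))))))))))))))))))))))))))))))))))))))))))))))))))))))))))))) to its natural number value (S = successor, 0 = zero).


Counting successors applied to 0:
70 applications of S to 0 = 70

70


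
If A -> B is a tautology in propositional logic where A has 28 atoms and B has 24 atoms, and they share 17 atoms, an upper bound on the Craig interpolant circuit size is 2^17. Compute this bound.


Shared atoms = 17
Craig interpolant size bound = 2^17
= 131072

131072


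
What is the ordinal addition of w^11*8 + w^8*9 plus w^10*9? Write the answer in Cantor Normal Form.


Ordinal addition (w^11*8 + w^8*9) + w^10*9:
alpha's leading term has exponent 11 > beta's exponent 10, so it survives.
alpha's tail term has exponent 8 < beta's exponent 10, so it is absorbed by beta.
In ordinal addition, any term followed by a strictly larger-exponent term is absorbed.
Result = w^11*8 + w^10*9

w^11*8 + w^10*9


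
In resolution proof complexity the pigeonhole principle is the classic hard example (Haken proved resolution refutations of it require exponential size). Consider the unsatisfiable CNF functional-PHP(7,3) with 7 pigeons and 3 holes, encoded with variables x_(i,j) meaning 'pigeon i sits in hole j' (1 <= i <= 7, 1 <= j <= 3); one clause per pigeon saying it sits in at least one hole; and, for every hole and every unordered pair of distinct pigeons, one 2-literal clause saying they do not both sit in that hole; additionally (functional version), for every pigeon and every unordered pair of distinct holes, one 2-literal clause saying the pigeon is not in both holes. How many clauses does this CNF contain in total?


functional-PHP(7,3): 7 pigeons, 3 holes, 7*3 = 21 variables.
- pigeon clauses: one per pigeon -> 7 clauses
- hole clauses: 3 holes * C(7,2) = 3 * 21 -> 63 clauses
- functional clauses: 7 pigeons * C(3,2) = 7 * 3 -> 21 clauses
Total clauses = 7 + 63 + 21 = 91

91


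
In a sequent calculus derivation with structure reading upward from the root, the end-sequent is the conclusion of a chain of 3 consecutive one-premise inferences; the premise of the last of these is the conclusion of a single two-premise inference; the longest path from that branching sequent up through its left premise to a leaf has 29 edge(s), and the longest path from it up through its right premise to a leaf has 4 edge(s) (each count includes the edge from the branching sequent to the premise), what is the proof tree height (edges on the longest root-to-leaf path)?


Longest path through the left premise: 29 edges (measured from the branching sequent)
Longest path through the right premise: 4 edges
Height of the subtree rooted at the branching sequent: max(29, 4) = 29
The branching sequent sits 3 edges above the root (the chain of one-premise inferences), so height = 29 + 3 = 32

32


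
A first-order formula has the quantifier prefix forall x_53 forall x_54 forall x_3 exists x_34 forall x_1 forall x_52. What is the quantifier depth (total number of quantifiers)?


Quantifier prefix has 6 quantifier symbols.
Quantifier depth = 6

6


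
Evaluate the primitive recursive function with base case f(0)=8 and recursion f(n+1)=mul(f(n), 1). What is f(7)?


f(0) = 8
f(1) = mul(f(0), 1) = mul(8, 1) = 8
f(2) = mul(f(1), 1) = mul(8, 1) = 8
f(3) = mul(f(2), 1) = mul(8, 1) = 8
f(4) = mul(f(3), 1) = mul(8, 1) = 8
f(5) = mul(f(4), 1) = mul(8, 1) = 8
f(6) = mul(f(5), 1) = mul(8, 1) = 8
f(7) = mul(f(6), 1) = mul(8, 1) = 8


8


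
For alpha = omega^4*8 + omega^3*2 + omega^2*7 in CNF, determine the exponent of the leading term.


CNF: omega^4*8 + omega^3*2 + omega^2*7
The leading term is omega^4*8, which has exponent 4.

4


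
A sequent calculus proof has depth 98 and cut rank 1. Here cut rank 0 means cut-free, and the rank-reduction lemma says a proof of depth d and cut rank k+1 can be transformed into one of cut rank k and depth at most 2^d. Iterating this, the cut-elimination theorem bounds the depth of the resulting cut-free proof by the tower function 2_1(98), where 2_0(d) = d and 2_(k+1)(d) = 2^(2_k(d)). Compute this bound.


Each rank reduction sends depth d to at most 2^d; cut rank r needs r reductions.
2_0(98) = 98
2_1(98) = 2^98 = 316912650057057350374175801344
Cut-free depth bound = 316912650057057350374175801344

316912650057057350374175801344


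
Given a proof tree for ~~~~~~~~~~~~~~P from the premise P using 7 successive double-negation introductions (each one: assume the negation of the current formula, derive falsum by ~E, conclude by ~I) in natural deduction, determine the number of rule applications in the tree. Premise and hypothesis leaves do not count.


Each double-negation introduction (from C infer ~~C) uses 2 inference nodes: one ~E (C and ~C give falsum) and one ~I (discharge ~C).
7 double negations = 7 * 2 = 14 inference nodes.

14


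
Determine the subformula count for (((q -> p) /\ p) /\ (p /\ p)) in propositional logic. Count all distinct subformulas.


Formula: (((q -> p) /\ p) /\ (p /\ p))
Subformulas found:
  1. q
  2. p
  3. (q -> p)
  4. (p /\ p)
  5. ((q -> p) /\ p)
  6. (((q -> p) /\ p) /\ (p /\ p))
Total distinct subformulas = 6

6


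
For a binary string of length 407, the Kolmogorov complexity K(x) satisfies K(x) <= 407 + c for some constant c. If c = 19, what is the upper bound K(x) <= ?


K(x) <= |x| + c = 407 + 19 = 426

426


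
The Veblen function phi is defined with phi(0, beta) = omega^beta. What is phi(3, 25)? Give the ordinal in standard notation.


phi(3, 25):
phi(3, beta) = eta_beta (the beta-th eta number, fixed point of zeta).
phi(3, 25) = eta_25

eta_25


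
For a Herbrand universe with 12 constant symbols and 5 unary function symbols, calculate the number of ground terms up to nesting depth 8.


Herbrand terms by depth:
Depth 0: 12 constants
Depth 1: 60 new terms (running total: 72)
Depth 2: 300 new terms (running total: 372)
Depth 3: 1500 new terms (running total: 1872)
Depth 4: 7500 new terms (running total: 9372)
Depth 5: 37500 new terms (running total: 46872)
Depth 6: 187500 new terms (running total: 234372)
Depth 7: 937500 new terms (running total: 1171872)
Depth 8: 4687500 new terms (running total: 5859372)
Total distinct ground terms = 5859372

5859372


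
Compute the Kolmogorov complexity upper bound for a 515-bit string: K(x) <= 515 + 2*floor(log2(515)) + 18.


floor(log2(515)) = 9
2 * 9 = 18
K(x) <= 515 + 18 + 18 = 551

551


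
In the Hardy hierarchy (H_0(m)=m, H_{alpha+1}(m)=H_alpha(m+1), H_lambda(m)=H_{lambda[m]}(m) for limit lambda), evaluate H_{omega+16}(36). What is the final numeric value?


H_{omega+16}(36):
Unwind the 16 successor steps: H_{omega+16}(36) = H_omega(36+16) = H_omega(52).
H_omega(m) = H_m(m) = m + m = 2m.
Result = 2 * 52 = 104

104


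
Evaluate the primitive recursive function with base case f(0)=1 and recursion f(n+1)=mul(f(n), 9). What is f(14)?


f(0) = 1
f(1) = mul(f(0), 9) = mul(1, 9) = 9
f(2) = mul(f(1), 9) = mul(9, 9) = 81
f(3) = mul(f(2), 9) = mul(81, 9) = 729
f(4) = mul(f(3), 9) = mul(729, 9) = 6561
f(5) = mul(f(4), 9) = mul(6561, 9) = 59049
f(6) = mul(f(5), 9) = mul(59049, 9) = 531441
f(7) = mul(f(6), 9) = mul(531441, 9) = 4782969
f(8) = mul(f(7), 9) = mul(4782969, 9) = 43046721
f(9) = mul(f(8), 9) = mul(43046721, 9) = 387420489
f(10) = mul(f(9), 9) = mul(387420489, 9) = 3486784401
f(11) = mul(f(10), 9) = mul(3486784401, 9) = 31381059609
f(12) = mul(f(11), 9) = mul(31381059609, 9) = 282429536481
f(13) = mul(f(12), 9) = mul(282429536481, 9) = 2541865828329
f(14) = mul(f(13), 9) = mul(2541865828329, 9) = 22876792454961


22876792454961


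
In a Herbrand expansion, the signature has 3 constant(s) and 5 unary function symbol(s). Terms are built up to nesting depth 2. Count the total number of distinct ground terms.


Herbrand terms by depth:
Depth 0: 3 constants
Depth 1: 15 new terms (running total: 18)
Depth 2: 75 new terms (running total: 93)
Total distinct ground terms = 93

93
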